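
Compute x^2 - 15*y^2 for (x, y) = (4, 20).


x^2 - d*y^2
= 4^2 - 15*20^2
= 16 - 6000
= -5984

-5984


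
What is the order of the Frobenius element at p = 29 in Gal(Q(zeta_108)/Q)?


The Frobenius at p in Gal(Q(zeta_n)/Q) = (Z/nZ)* is the class of p, so its order is ord_108(29), the smallest k >= 1 with 29^k = 1 mod 108.
n = 108 = 2^2 * 3^3, phi(108) = 36; the order divides phi(n).
Divisors of 36: 1, 2, 3, 4, 6, 9, 12, 18, 36
Repeated squaring mod 108: 29^1 = 29, 29^2 = 85, 29^4 = 97, 29^8 = 13, 29^16 = 61, 29^32 = 49
Test divisors in increasing order:
  k=1: 29^1 = 29 mod 108
  k=2: 29^2 = 85 mod 108
  k=3: 29^3 = 85 * 29 = 89 mod 108
  k=4: 29^4 = 97 mod 108
  k=6: 29^6 = 97 * 85 = 37 mod 108
  k=9: 29^9 = 13 * 29 = 53 mod 108
  k=12: 29^12 = 13 * 97 = 73 mod 108
  k=18: 29^18 = 61 * 85 = 1 mod 108  <- first divisor giving 1
Order = 18

18


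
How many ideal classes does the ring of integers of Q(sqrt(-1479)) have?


K = Q(sqrt(-1479)). d mod 4 = 1, so D = disc(K) = d = -1479
h(K) equals the number of primitive reduced positive-definite forms (a, b, c) = a*x^2 + b*x*y + c*y^2 with b^2 - 4ac = D,
where reduced means |b| <= a <= c, with b >= 0 whenever |b| = a or a = c, and primitive means gcd(a, b, c) = 1.
Reduced forces 3a^2 <= |D| = 1479, so 1 <= a <= 22; b must have the parity of D, and c = (b^2 - D)/(4a) must be an integer >= a.
Enumerate a = 1..22, b in [-a, a]:
  a=1: (1, 1, 370)  [1]
  a=2: (2, -1, 185), (2, 1, 185)  [2]
  a=3: (3, 3, 124)  [1]
  a=4: (4, -3, 93), (4, 3, 93)  [2]
  a=5: (5, -1, 74), (5, 1, 74)  [2]
  a=6: (6, -3, 62), (6, 3, 62)  [2]
  a=7: none
  a=8: (8, -5, 47), (8, 5, 47)  [2]
  a=9: none
  a=10: (10, -9, 39), (10, -1, 37), (10, 1, 37), (10, 9, 39)  [4]
  a=11: none
  a=12: (12, -3, 31), (12, 3, 31)  [2]
  a=13: (13, -9, 30), (13, 9, 30)  [2]
  a=14: none
  a=15: (15, -9, 26), (15, 9, 26)  [2]
  a=16: (16, -11, 25), (16, 11, 25)  [2]
  a=17: (17, 17, 26)  [1]
  a=18..19: none
  a=20: (20, -19, 23), (20, 11, 20), (20, 19, 23)  [3]
  a=21..22: none
Total reduced forms: 1 + 2 + 1 + 2 + 2 + 2 + 2 + 4 + 2 + 2 + 2 + 2 + 1 + 3 = 28
h = 28

28


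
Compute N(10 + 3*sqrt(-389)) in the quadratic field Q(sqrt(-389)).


N(a + b*sqrt(d)) = a^2 - d*b^2
= (10)^2 - (-389)*(3)^2
= 100 + 3501
= 3601

3601


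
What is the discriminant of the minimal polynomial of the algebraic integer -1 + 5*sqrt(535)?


The element -1 + 5*sqrt(535) has minimal polynomial:
x^2 + 2*x - 13374
Discriminant = (2)^2 - 4*(-13374)
= 4 + 53496
= 53500

53500


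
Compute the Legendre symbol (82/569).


p = 569 is prime, so compute (82/569) with the reciprocity algorithm (Jacobi-symbol steps: pull out 2s via (2/n), flip via reciprocity, reduce):
  pull out 2: (2/569) = +1  (since 569 mod 8 = 1)
  reciprocity: (41/569) -> +(569/41)
  reduce: (36/41)
  pull out 2: (2/41) = +1  (since 41 mod 8 = 1)
  pull out 2: (2/41) = +1  (since 41 mod 8 = 1)
  reciprocity: (9/41) -> +(41/9)
  reduce: (5/9)
  reciprocity: (5/9) -> +(9/5)
  reduce: (4/5)
  pull out 2: (2/5) = -1  (since 5 mod 8 = 5)
  pull out 2: (2/5) = -1  (since 5 mod 8 = 5)
  (1/5) = 1
Product of signs = 1
(82/569) = 1

1


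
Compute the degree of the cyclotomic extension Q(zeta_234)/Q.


The degree equals Euler's totient phi(234).
234 = 2 * 3^2 * 13
phi(234) = 72

72


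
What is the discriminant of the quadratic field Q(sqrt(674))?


For K = Q(sqrt(d)) with d squarefree: disc(K) = d if d = 1 mod 4, and disc(K) = 4d if d = 2 or 3 mod 4.
Here d = 674, and d mod 4 = 2.
d = 2 mod 4, not 1 (O_K = Z[sqrt(d)]), so disc(K) = 4d = 4 * (674) = 2696

2696


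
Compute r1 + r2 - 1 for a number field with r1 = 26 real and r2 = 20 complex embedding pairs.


By Dirichlet's unit theorem:
rank = r1 + r2 - 1
= 26 + 20 - 1
= 45

45


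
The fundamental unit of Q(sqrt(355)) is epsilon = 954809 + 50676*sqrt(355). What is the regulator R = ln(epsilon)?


epsilon = 954809 + 50676*sqrt(355)
= 1.9096e+06
R = ln(1.9096e+06)
= 14.4624

14.4624


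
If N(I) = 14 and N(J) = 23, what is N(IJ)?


N(IJ) = N(I) * N(J)
= 14 * 23
= 322

322


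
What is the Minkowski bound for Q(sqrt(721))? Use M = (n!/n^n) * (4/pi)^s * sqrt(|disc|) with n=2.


d = 721, d mod 4 = 1, so disc(K) = d = 721; |disc(K)| = 721
Real quadratic field, so n = 2, s = r2 = 0, r1 = 2
M = (n!/n^n) * (4/pi)^s * sqrt(|disc(K)|) = (2!/2^2) * (4/pi)^0 * sqrt(721)
= 0.5 * 1.000000 * 26.851443
= 13.4257

13.4257


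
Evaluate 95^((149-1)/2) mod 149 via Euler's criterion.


p = 149 is prime and the exponent is (p-1)/2 = 74, so by Euler's criterion 95^74 = (95/149) = +1 or -1 mod 149.
Compute by square-and-multiply:
  74 = 64 + 8 + 2 (binary 1001010)
  Repeated squaring mod 149: 95^1 = 95, 95^2 = 85, 95^4 = 73, 95^8 = 114, 95^16 = 33, 95^32 = 46, 95^64 = 30
  95^74 = 95^64 * 95^8 * 95^2 = 30 * 114 * 85 mod 149
    30 * 114 = 3420 = 142 mod 149
    142 * 85 = 12070 = 1 mod 149
  95^74 = 1 mod 149
Result 1: 95 is a quadratic residue mod 149.
95^74 mod 149 = 1

1


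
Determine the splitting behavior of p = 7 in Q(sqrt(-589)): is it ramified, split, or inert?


K = Q(sqrt(-589)). Since d mod 4 = 3, disc(K) = -2356.
Check p | disc: -2356 mod 7 = 3.
p does not divide disc. Compute Legendre symbol (d/p):
6^((7-1)/2) mod 7 = -1
(d/p) = -1, so p is inert: (p) stays prime with e=1, f=2, g=1.
Therefore p is inert.

inert


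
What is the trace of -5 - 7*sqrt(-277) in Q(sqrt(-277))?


Tr(a + b*sqrt(d)) = (a + b*sqrt(d)) + (a - b*sqrt(d)) = 2a
= 2 * (-5)
= -10

-10


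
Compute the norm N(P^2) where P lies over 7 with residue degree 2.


N(P^a) = p^(a*f)
= 7^(2*2)
= 7^4
= 2401

2401


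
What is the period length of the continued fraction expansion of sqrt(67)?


Run the CF algorithm for sqrt(67).
a_0 = floor(sqrt(67)) = 8; set m_0=0, q_0=1.
Recurrence: m' = q*a - m,  q' = (d - m'^2)/q,  a' = floor((a_0 + m')/q').
  step 1: m=8, q=3, a=5
  step 2: m=7, q=6, a=2
  step 3: m=5, q=7, a=1
  step 4: m=2, q=9, a=1
  step 5: m=7, q=2, a=7
  step 6: m=7, q=9, a=1
  step 7: m=2, q=7, a=1
  step 8: m=5, q=6, a=2
  step 9: m=7, q=3, a=5
  step 10: m=8, q=1, a=16
a_10 = 2*a_0 = 16, so the period closes here.
sqrt(67) = [8; 5, 2, 1, 1, 7, 1, 1, 2, 5, 16]
Period length = 10

10


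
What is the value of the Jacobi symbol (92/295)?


Compute (92/295) via quadratic reciprocity:
  pull out 2: (2/295) = +1  (since 295 mod 8 = 7)
  pull out 2: (2/295) = +1  (since 295 mod 8 = 7)
  reciprocity: (23/295) -> -(295/23)
  reduce: (19/23)
  reciprocity: (19/23) -> -(23/19)
  reduce: (4/19)
  pull out 2: (2/19) = -1  (since 19 mod 8 = 3)
  pull out 2: (2/19) = -1  (since 19 mod 8 = 3)
  (1/19) = 1
Product of signs = 1

1


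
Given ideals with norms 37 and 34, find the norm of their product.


N(IJ) = N(I) * N(J)
= 37 * 34
= 1258

1258


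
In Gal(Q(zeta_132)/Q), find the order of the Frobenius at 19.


The Frobenius at p in Gal(Q(zeta_n)/Q) = (Z/nZ)* is the class of p, so its order is ord_132(19), the smallest k >= 1 with 19^k = 1 mod 132.
n = 132 = 2^2 * 3 * 11, phi(132) = 40; the order divides phi(n).
Divisors of 40: 1, 2, 4, 5, 8, 10, 20, 40
Repeated squaring mod 132: 19^1 = 19, 19^2 = 97, 19^4 = 37, 19^8 = 49, 19^16 = 25, 19^32 = 97
Test divisors in increasing order:
  k=1: 19^1 = 19 mod 132
  k=2: 19^2 = 97 mod 132
  k=4: 19^4 = 37 mod 132
  k=5: 19^5 = 37 * 19 = 43 mod 132
  k=8: 19^8 = 49 mod 132
  k=10: 19^10 = 49 * 97 = 1 mod 132  <- first divisor giving 1
Order = 10

10


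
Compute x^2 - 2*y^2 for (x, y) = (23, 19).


x^2 - d*y^2
= 23^2 - 2*19^2
= 529 - 722
= -193

-193


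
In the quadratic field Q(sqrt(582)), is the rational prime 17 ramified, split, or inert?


K = Q(sqrt(582)). Since d mod 4 = 2, disc(K) = 2328.
Check p | disc: 2328 mod 17 = 16.
p does not divide disc. Compute Legendre symbol (d/p):
4^((17-1)/2) mod 17 = 1
(d/p) = 1, so p splits: (p) = P*P' with e=1, f=1, g=2.
Therefore p is split.

split


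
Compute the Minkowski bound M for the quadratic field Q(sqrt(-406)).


d = -406, d mod 4 = 2, so disc(K) = 4d = -1624; |disc(K)| = 1624
Imaginary quadratic field, so n = 2, s = r2 = 1, r1 = 0
M = (n!/n^n) * (4/pi)^s * sqrt(|disc(K)|) = (2!/2^2) * (4/pi)^1 * sqrt(1624)
= 0.5 * 1.273240 * 40.298883
= 25.6551

25.6551


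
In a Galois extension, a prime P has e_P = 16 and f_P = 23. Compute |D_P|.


|D_P| = e * f
= 16 * 23
= 368

368


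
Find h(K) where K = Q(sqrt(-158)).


K = Q(sqrt(-158)). d mod 4 = 2, so D = disc(K) = 4d = -632
h(K) equals the number of primitive reduced positive-definite forms (a, b, c) = a*x^2 + b*x*y + c*y^2 with b^2 - 4ac = D,
where reduced means |b| <= a <= c, with b >= 0 whenever |b| = a or a = c, and primitive means gcd(a, b, c) = 1.
Reduced forces 3a^2 <= |D| = 632, so 1 <= a <= 14; b must have the parity of D, and c = (b^2 - D)/(4a) must be an integer >= a.
Enumerate a = 1..14, b in [-a, a]:
  a=1: (1, 0, 158)  [1]
  a=2: (2, 0, 79)  [1]
  a=3: (3, -2, 53), (3, 2, 53)  [2]
  a=4..5: none
  a=6: (6, -4, 27), (6, 4, 27)  [2]
  a=7..8: none
  a=9: (9, -4, 18), (9, 4, 18)  [2]
  a=10..14: none
Total reduced forms: 1 + 1 + 2 + 2 + 2 = 8
h = 8

8


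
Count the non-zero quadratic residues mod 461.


For prime p, the number of non-zero quadratic residues is (p-1)/2.
= (461-1)/2
= 230

230


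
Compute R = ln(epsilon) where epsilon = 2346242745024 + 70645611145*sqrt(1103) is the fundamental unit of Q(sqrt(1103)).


epsilon = 2346242745024 + 70645611145*sqrt(1103)
= 4.6925e+12
R = ln(4.6925e+12)
= 29.1770

29.1770


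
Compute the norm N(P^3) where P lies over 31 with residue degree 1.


N(P^a) = p^(a*f)
= 31^(3*1)
= 31^3
= 29791

29791


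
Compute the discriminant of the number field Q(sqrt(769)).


For K = Q(sqrt(d)) with d squarefree: disc(K) = d if d = 1 mod 4, and disc(K) = 4d if d = 2 or 3 mod 4.
Here d = 769, and d mod 4 = 1.
d = 1 mod 4 (O_K = Z[(1+sqrt(d))/2]), so disc(K) = d = 769

769


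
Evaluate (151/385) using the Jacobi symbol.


Compute (151/385) via quadratic reciprocity:
  reciprocity: (151/385) -> +(385/151)
  reduce: (83/151)
  reciprocity: (83/151) -> -(151/83)
  reduce: (68/83)
  pull out 2: (2/83) = -1  (since 83 mod 8 = 3)
  pull out 2: (2/83) = -1  (since 83 mod 8 = 3)
  reciprocity: (17/83) -> +(83/17)
  reduce: (15/17)
  reciprocity: (15/17) -> +(17/15)
  reduce: (2/15)
  pull out 2: (2/15) = +1  (since 15 mod 8 = 7)
  (1/15) = 1
Product of signs = -1

-1


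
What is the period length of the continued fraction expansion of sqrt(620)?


Run the CF algorithm for sqrt(620).
a_0 = floor(sqrt(620)) = 24; set m_0=0, q_0=1.
Recurrence: m' = q*a - m,  q' = (d - m'^2)/q,  a' = floor((a_0 + m')/q').
  step 1: m=24, q=44, a=1
  step 2: m=20, q=5, a=8
  step 3: m=20, q=44, a=1
  step 4: m=24, q=1, a=48
a_4 = 2*a_0 = 48, so the period closes here.
sqrt(620) = [24; 1, 8, 1, 48]
Period length = 4

4


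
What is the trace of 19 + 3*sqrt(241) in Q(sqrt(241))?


Tr(a + b*sqrt(d)) = (a + b*sqrt(d)) + (a - b*sqrt(d)) = 2a
= 2 * (19)
= 38

38


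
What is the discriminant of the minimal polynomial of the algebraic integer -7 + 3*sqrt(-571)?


The element -7 + 3*sqrt(-571) has minimal polynomial:
x^2 + 14*x + 5188
Discriminant = (14)^2 - 4*(5188)
= 196 - 20752
= -20556

-20556


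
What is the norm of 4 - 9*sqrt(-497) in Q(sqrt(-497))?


N(a + b*sqrt(d)) = a^2 - d*b^2
= (4)^2 - (-497)*(-9)^2
= 16 + 40257
= 40273

40273


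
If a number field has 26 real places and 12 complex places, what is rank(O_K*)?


By Dirichlet's unit theorem:
rank = r1 + r2 - 1
= 26 + 12 - 1
= 37

37


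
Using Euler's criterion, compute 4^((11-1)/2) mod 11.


p = 11 is prime and the exponent is (p-1)/2 = 5, so by Euler's criterion 4^5 = (4/11) = +1 or -1 mod 11.
Compute by square-and-multiply:
  5 = 4 + 1 (binary 101)
  Repeated squaring mod 11: 4^1 = 4, 4^2 = 5, 4^4 = 3
  4^5 = 4^4 * 4^1 = 3 * 4 mod 11
    3 * 4 = 12 = 1 mod 11
  4^5 = 1 mod 11
Result 1: 4 is a quadratic residue mod 11.
4^5 mod 11 = 1

1


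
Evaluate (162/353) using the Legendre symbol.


p = 353 is prime, so compute (162/353) with the reciprocity algorithm (Jacobi-symbol steps: pull out 2s via (2/n), flip via reciprocity, reduce):
  pull out 2: (2/353) = +1  (since 353 mod 8 = 1)
  reciprocity: (81/353) -> +(353/81)
  reduce: (29/81)
  reciprocity: (29/81) -> +(81/29)
  reduce: (23/29)
  reciprocity: (23/29) -> +(29/23)
  reduce: (6/23)
  pull out 2: (2/23) = +1  (since 23 mod 8 = 7)
  reciprocity: (3/23) -> -(23/3)
  reduce: (2/3)
  pull out 2: (2/3) = -1  (since 3 mod 8 = 3)
  (1/3) = 1
Product of signs = 1
(162/353) = 1

1


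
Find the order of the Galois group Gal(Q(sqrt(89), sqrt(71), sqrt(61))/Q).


The 3 square roots of distinct primes are multiplicatively independent over Q,
so [K:Q] = 2^3 and Gal(K/Q) is isomorphic to (Z/2Z)^3.
|Gal| = 2^3 = 8

8


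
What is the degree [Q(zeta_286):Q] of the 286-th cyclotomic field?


The degree equals Euler's totient phi(286).
286 = 2 * 11 * 13
phi(286) = 120

120


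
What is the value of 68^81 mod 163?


p = 163 is prime and the exponent is (p-1)/2 = 81, so by Euler's criterion 68^81 = (68/163) = +1 or -1 mod 163.
Compute by square-and-multiply:
  81 = 64 + 16 + 1 (binary 1010001)
  Repeated squaring mod 163: 68^1 = 68, 68^2 = 60, 68^4 = 14, 68^8 = 33, 68^16 = 111, 68^32 = 96, 68^64 = 88
  68^81 = 68^64 * 68^16 * 68^1 = 88 * 111 * 68 mod 163
    88 * 111 = 9768 = 151 mod 163
    151 * 68 = 10268 = 162 mod 163
  68^81 = 162 mod 163
Result 162 = p - 1 = -1 mod 163: 68 is a quadratic non-residue mod 163. As a residue in [0, p-1] the value is 162.
68^81 mod 163 = 162

162


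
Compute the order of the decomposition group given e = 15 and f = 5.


|D_P| = e * f
= 15 * 5
= 75

75


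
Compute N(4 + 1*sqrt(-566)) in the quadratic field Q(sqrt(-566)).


N(a + b*sqrt(d)) = a^2 - d*b^2
= (4)^2 - (-566)*(1)^2
= 16 + 566
= 582

582


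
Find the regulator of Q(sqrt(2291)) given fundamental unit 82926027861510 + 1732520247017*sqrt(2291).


epsilon = 82926027861510 + 1732520247017*sqrt(2291)
= 1.6585e+14
R = ln(1.6585e+14)
= 32.7421

32.7421


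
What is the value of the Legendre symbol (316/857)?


p = 857 is prime, so compute (316/857) with the reciprocity algorithm (Jacobi-symbol steps: pull out 2s via (2/n), flip via reciprocity, reduce):
  pull out 2: (2/857) = +1  (since 857 mod 8 = 1)
  pull out 2: (2/857) = +1  (since 857 mod 8 = 1)
  reciprocity: (79/857) -> +(857/79)
  reduce: (67/79)
  reciprocity: (67/79) -> -(79/67)
  reduce: (12/67)
  pull out 2: (2/67) = -1  (since 67 mod 8 = 3)
  pull out 2: (2/67) = -1  (since 67 mod 8 = 3)
  reciprocity: (3/67) -> -(67/3)
  reduce: (1/3)
  (1/3) = 1
Product of signs = 1
(316/857) = 1

1


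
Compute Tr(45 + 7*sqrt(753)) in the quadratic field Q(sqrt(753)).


Tr(a + b*sqrt(d)) = (a + b*sqrt(d)) + (a - b*sqrt(d)) = 2a
= 2 * (45)
= 90

90


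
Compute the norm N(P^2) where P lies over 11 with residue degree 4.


N(P^a) = p^(a*f)
= 11^(2*4)
= 11^8
= 214358881

214358881


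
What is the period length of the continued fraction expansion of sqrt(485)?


Run the CF algorithm for sqrt(485).
a_0 = floor(sqrt(485)) = 22; set m_0=0, q_0=1.
Recurrence: m' = q*a - m,  q' = (d - m'^2)/q,  a' = floor((a_0 + m')/q').
  step 1: m=22, q=1, a=44
a_1 = 2*a_0 = 44, so the period closes here.
sqrt(485) = [22; 44]
Period length = 1

1


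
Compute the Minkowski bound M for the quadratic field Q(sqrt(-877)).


d = -877, d mod 4 = 3, so disc(K) = 4d = -3508; |disc(K)| = 3508
Imaginary quadratic field, so n = 2, s = r2 = 1, r1 = 0
M = (n!/n^n) * (4/pi)^s * sqrt(|disc(K)|) = (2!/2^2) * (4/pi)^1 * sqrt(3508)
= 0.5 * 1.273240 * 59.228372
= 37.7060

37.7060


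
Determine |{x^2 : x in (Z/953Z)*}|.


For prime p, the number of non-zero quadratic residues is (p-1)/2.
= (953-1)/2
= 476

476


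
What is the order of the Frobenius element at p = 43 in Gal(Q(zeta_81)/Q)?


The Frobenius at p in Gal(Q(zeta_n)/Q) = (Z/nZ)* is the class of p, so its order is ord_81(43), the smallest k >= 1 with 43^k = 1 mod 81.
n = 81 = 3^4, phi(81) = 54; the order divides phi(n).
Divisors of 54: 1, 2, 3, 6, 9, 18, 27, 54
Repeated squaring mod 81: 43^1 = 43, 43^2 = 67, 43^4 = 34, 43^8 = 22, 43^16 = 79, 43^32 = 4
Test divisors in increasing order:
  k=1: 43^1 = 43 mod 81
  k=2: 43^2 = 67 mod 81
  k=3: 43^3 = 67 * 43 = 46 mod 81
  k=6: 43^6 = 34 * 67 = 10 mod 81
  k=9: 43^9 = 22 * 43 = 55 mod 81
  k=18: 43^18 = 79 * 67 = 28 mod 81
  k=27: 43^27 = 79 * 22 * 67 * 43 = 1 mod 81  <- first divisor giving 1
Order = 27

27


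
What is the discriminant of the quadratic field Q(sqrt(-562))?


For K = Q(sqrt(d)) with d squarefree: disc(K) = d if d = 1 mod 4, and disc(K) = 4d if d = 2 or 3 mod 4.
Here d = -562, and d mod 4 = 2.
d = 2 mod 4, not 1 (O_K = Z[sqrt(d)]), so disc(K) = 4d = 4 * (-562) = -2248

-2248


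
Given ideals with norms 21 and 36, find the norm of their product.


N(IJ) = N(I) * N(J)
= 21 * 36
= 756

756


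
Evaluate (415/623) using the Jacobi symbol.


Compute (415/623) via quadratic reciprocity:
  reciprocity: (415/623) -> -(623/415)
  reduce: (208/415)
  pull out 2: (2/415) = +1  (since 415 mod 8 = 7)
  pull out 2: (2/415) = +1  (since 415 mod 8 = 7)
  pull out 2: (2/415) = +1  (since 415 mod 8 = 7)
  pull out 2: (2/415) = +1  (since 415 mod 8 = 7)
  reciprocity: (13/415) -> +(415/13)
  reduce: (12/13)
  pull out 2: (2/13) = -1  (since 13 mod 8 = 5)
  pull out 2: (2/13) = -1  (since 13 mod 8 = 5)
  reciprocity: (3/13) -> +(13/3)
  reduce: (1/3)
  (1/3) = 1
Product of signs = -1

-1


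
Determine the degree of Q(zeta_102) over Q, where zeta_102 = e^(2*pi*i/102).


The degree equals Euler's totient phi(102).
102 = 2 * 3 * 17
phi(102) = 32

32


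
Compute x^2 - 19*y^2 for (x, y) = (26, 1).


x^2 - d*y^2
= 26^2 - 19*1^2
= 676 - 19
= 657

657


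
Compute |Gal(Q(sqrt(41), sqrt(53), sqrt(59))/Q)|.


The 3 square roots of distinct primes are multiplicatively independent over Q,
so [K:Q] = 2^3 and Gal(K/Q) is isomorphic to (Z/2Z)^3.
|Gal| = 2^3 = 8

8


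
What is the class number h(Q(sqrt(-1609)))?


K = Q(sqrt(-1609)). d mod 4 = 3, so D = disc(K) = 4d = -6436
h(K) equals the number of primitive reduced positive-definite forms (a, b, c) = a*x^2 + b*x*y + c*y^2 with b^2 - 4ac = D,
where reduced means |b| <= a <= c, with b >= 0 whenever |b| = a or a = c, and primitive means gcd(a, b, c) = 1.
Reduced forces 3a^2 <= |D| = 6436, so 1 <= a <= 46; b must have the parity of D, and c = (b^2 - D)/(4a) must be an integer >= a.
Enumerate a = 1..46, b in [-a, a]:
  a=1: (1, 0, 1609)  [1]
  a=2: (2, 2, 805)  [1]
  a=3..4: none
  a=5: (5, -2, 322), (5, 2, 322)  [2]
  a=6: none
  a=7: (7, -2, 230), (7, 2, 230)  [2]
  a=8..9: none
  a=10: (10, -2, 161), (10, 2, 161)  [2]
  a=11..12: none
  a=13: (13, -8, 125), (13, 8, 125)  [2]
  a=14: (14, -2, 115), (14, 2, 115)  [2]
  a=15..18: none
  a=19: (19, -10, 86), (19, 10, 86)  [2]
  a=20..22: none
  a=23: (23, -2, 70), (23, 2, 70)  [2]
  a=24: none
  a=25: (25, -8, 65), (25, 8, 65)  [2]
  a=26: (26, -18, 65), (26, 18, 65)  [2]
  a=27..34: none
  a=35: (35, -12, 47), (35, -2, 46), (35, 2, 46), (35, 12, 47)  [4]
  a=36..37: none
  a=38: (38, -10, 43), (38, 10, 43)  [2]
  a=39..40: none
  a=41: (41, -40, 49), (41, 40, 49)  [2]
  a=42..46: none
Total reduced forms: 1 + 1 + 2 + 2 + 2 + 2 + 2 + 2 + 2 + 2 + 2 + 4 + 2 + 2 = 28
h = 28

28


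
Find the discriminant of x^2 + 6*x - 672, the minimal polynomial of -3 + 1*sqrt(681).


The element -3 + 1*sqrt(681) has minimal polynomial:
x^2 + 6*x - 672
Discriminant = (6)^2 - 4*(-672)
= 36 + 2688
= 2724

2724


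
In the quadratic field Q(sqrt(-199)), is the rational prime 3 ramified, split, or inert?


K = Q(sqrt(-199)). Since d mod 4 = 1, disc(K) = -199.
Check p | disc: -199 mod 3 = 2.
p does not divide disc. Compute Legendre symbol (d/p):
2^((3-1)/2) mod 3 = -1
(d/p) = -1, so p is inert: (p) stays prime with e=1, f=2, g=1.
Therefore p is inert.

inert


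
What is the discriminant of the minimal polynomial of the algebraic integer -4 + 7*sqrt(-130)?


The element -4 + 7*sqrt(-130) has minimal polynomial:
x^2 + 8*x + 6386
Discriminant = (8)^2 - 4*(6386)
= 64 - 25544
= -25480

-25480


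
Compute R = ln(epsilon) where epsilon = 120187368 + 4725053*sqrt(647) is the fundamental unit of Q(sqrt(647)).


epsilon = 120187368 + 4725053*sqrt(647)
= 2.4037e+08
R = ln(2.4037e+08)
= 19.2977

19.2977


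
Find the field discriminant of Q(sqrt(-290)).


For K = Q(sqrt(d)) with d squarefree: disc(K) = d if d = 1 mod 4, and disc(K) = 4d if d = 2 or 3 mod 4.
Here d = -290, and d mod 4 = 2.
d = 2 mod 4, not 1 (O_K = Z[sqrt(d)]), so disc(K) = 4d = 4 * (-290) = -1160

-1160


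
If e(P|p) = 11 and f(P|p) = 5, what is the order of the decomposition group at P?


|D_P| = e * f
= 11 * 5
= 55

55


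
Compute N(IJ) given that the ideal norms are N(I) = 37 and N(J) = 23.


N(IJ) = N(I) * N(J)
= 37 * 23
= 851

851


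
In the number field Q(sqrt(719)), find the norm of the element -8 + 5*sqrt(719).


N(a + b*sqrt(d)) = a^2 - d*b^2
= (-8)^2 - (719)*(5)^2
= 64 - 17975
= -17911

-17911


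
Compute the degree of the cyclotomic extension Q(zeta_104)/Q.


The degree equals Euler's totient phi(104).
104 = 2^3 * 13
phi(104) = 48

48


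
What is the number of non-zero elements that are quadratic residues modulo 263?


For prime p, the number of non-zero quadratic residues is (p-1)/2.
= (263-1)/2
= 131

131


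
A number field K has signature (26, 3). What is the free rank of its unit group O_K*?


By Dirichlet's unit theorem:
rank = r1 + r2 - 1
= 26 + 3 - 1
= 28

28


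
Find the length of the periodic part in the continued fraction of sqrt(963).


Run the CF algorithm for sqrt(963).
a_0 = floor(sqrt(963)) = 31; set m_0=0, q_0=1.
Recurrence: m' = q*a - m,  q' = (d - m'^2)/q,  a' = floor((a_0 + m')/q').
  step 1: m=31, q=2, a=31
  step 2: m=31, q=1, a=62
a_2 = 2*a_0 = 62, so the period closes here.
sqrt(963) = [31; 31, 62]
Period length = 2

2


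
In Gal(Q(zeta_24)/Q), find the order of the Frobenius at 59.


The Frobenius at p in Gal(Q(zeta_n)/Q) = (Z/nZ)* is the class of p, so its order is ord_24(59), the smallest k >= 1 with 59^k = 1 mod 24.
n = 24 = 2^3 * 3, phi(24) = 8; the order divides phi(n).
Divisors of 8: 1, 2, 4, 8
Repeated squaring mod 24: 59^1 = 11, 59^2 = 1, 59^4 = 1, 59^8 = 1
Test divisors in increasing order:
  k=1: 59^1 = 11 mod 24
  k=2: 59^2 = 1 mod 24  <- first divisor giving 1
Order = 2

2


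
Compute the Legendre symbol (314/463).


p = 463 is prime, so compute (314/463) with the reciprocity algorithm (Jacobi-symbol steps: pull out 2s via (2/n), flip via reciprocity, reduce):
  pull out 2: (2/463) = +1  (since 463 mod 8 = 7)
  reciprocity: (157/463) -> +(463/157)
  reduce: (149/157)
  reciprocity: (149/157) -> +(157/149)
  reduce: (8/149)
  pull out 2: (2/149) = -1  (since 149 mod 8 = 5)
  pull out 2: (2/149) = -1  (since 149 mod 8 = 5)
  pull out 2: (2/149) = -1  (since 149 mod 8 = 5)
  (1/149) = 1
Product of signs = -1
(314/463) = -1

-1


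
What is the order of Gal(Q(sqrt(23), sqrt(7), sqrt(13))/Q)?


The 3 square roots of distinct primes are multiplicatively independent over Q,
so [K:Q] = 2^3 and Gal(K/Q) is isomorphic to (Z/2Z)^3.
|Gal| = 2^3 = 8

8


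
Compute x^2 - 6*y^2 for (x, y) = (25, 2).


x^2 - d*y^2
= 25^2 - 6*2^2
= 625 - 24
= 601

601


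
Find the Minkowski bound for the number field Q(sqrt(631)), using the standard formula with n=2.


d = 631, d mod 4 = 3, so disc(K) = 4d = 2524; |disc(K)| = 2524
Real quadratic field, so n = 2, s = r2 = 0, r1 = 2
M = (n!/n^n) * (4/pi)^s * sqrt(|disc(K)|) = (2!/2^2) * (4/pi)^0 * sqrt(2524)
= 0.5 * 1.000000 * 50.239427
= 25.1197

25.1197


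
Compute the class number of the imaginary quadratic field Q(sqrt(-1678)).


K = Q(sqrt(-1678)). d mod 4 = 2, so D = disc(K) = 4d = -6712
h(K) equals the number of primitive reduced positive-definite forms (a, b, c) = a*x^2 + b*x*y + c*y^2 with b^2 - 4ac = D,
where reduced means |b| <= a <= c, with b >= 0 whenever |b| = a or a = c, and primitive means gcd(a, b, c) = 1.
Reduced forces 3a^2 <= |D| = 6712, so 1 <= a <= 47; b must have the parity of D, and c = (b^2 - D)/(4a) must be an integer >= a.
Enumerate a = 1..47, b in [-a, a]:
  a=1: (1, 0, 1678)  [1]
  a=2: (2, 0, 839)  [1]
  a=3..6: none
  a=7: (7, -6, 241), (7, 6, 241)  [2]
  a=8..10: none
  a=11: (11, -8, 154), (11, 8, 154)  [2]
  a=12: none
  a=13: (13, -10, 131), (13, 10, 131)  [2]
  a=14: (14, -8, 121), (14, 8, 121)  [2]
  a=15..21: none
  a=22: (22, -8, 77), (22, 8, 77)  [2]
  a=23: (23, -2, 73), (23, 2, 73)  [2]
  a=24..25: none
  a=26: (26, -16, 67), (26, 16, 67)  [2]
  a=27..28: none
  a=29: (29, -4, 58), (29, 4, 58)  [2]
  a=30..45: none
  a=46: (46, -44, 47), (46, 44, 47)  [2]
  a=47: none
Total reduced forms: 1 + 1 + 2 + 2 + 2 + 2 + 2 + 2 + 2 + 2 + 2 = 20
h = 20

20


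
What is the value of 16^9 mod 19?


p = 19 is prime and the exponent is (p-1)/2 = 9, so by Euler's criterion 16^9 = (16/19) = +1 or -1 mod 19.
Compute by square-and-multiply:
  9 = 8 + 1 (binary 1001)
  Repeated squaring mod 19: 16^1 = 16, 16^2 = 9, 16^4 = 5, 16^8 = 6
  16^9 = 16^8 * 16^1 = 6 * 16 mod 19
    6 * 16 = 96 = 1 mod 19
  16^9 = 1 mod 19
Result 1: 16 is a quadratic residue mod 19.
16^9 mod 19 = 1

1


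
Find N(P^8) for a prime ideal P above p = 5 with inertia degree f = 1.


N(P^a) = p^(a*f)
= 5^(8*1)
= 5^8
= 390625

390625


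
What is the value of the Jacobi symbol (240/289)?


Compute (240/289) via quadratic reciprocity:
  pull out 2: (2/289) = +1  (since 289 mod 8 = 1)
  pull out 2: (2/289) = +1  (since 289 mod 8 = 1)
  pull out 2: (2/289) = +1  (since 289 mod 8 = 1)
  pull out 2: (2/289) = +1  (since 289 mod 8 = 1)
  reciprocity: (15/289) -> +(289/15)
  reduce: (4/15)
  pull out 2: (2/15) = +1  (since 15 mod 8 = 7)
  pull out 2: (2/15) = +1  (since 15 mod 8 = 7)
  (1/15) = 1
Product of signs = 1

1


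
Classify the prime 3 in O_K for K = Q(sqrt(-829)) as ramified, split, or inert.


K = Q(sqrt(-829)). Since d mod 4 = 3, disc(K) = -3316.
Check p | disc: -3316 mod 3 = 2.
p does not divide disc. Compute Legendre symbol (d/p):
2^((3-1)/2) mod 3 = -1
(d/p) = -1, so p is inert: (p) stays prime with e=1, f=2, g=1.
Therefore p is inert.

inert


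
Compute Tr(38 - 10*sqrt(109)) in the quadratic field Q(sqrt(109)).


Tr(a + b*sqrt(d)) = (a + b*sqrt(d)) + (a - b*sqrt(d)) = 2a
= 2 * (38)
= 76

76


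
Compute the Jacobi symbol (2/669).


Compute (2/669) via quadratic reciprocity:
  pull out 2: (2/669) = -1  (since 669 mod 8 = 5)
  (1/669) = 1
Product of signs = -1

-1


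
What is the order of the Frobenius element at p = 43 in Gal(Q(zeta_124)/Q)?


The Frobenius at p in Gal(Q(zeta_n)/Q) = (Z/nZ)* is the class of p, so its order is ord_124(43), the smallest k >= 1 with 43^k = 1 mod 124.
n = 124 = 2^2 * 31, phi(124) = 60; the order divides phi(n).
Divisors of 60: 1, 2, 3, 4, 5, 6, 10, 12, 15, 20, 30, 60
Repeated squaring mod 124: 43^1 = 43, 43^2 = 113, 43^4 = 121, 43^8 = 9, 43^16 = 81, 43^32 = 113
Test divisors in increasing order:
  k=1: 43^1 = 43 mod 124
  k=2: 43^2 = 113 mod 124
  k=3: 43^3 = 113 * 43 = 23 mod 124
  k=4: 43^4 = 121 mod 124
  k=5: 43^5 = 121 * 43 = 119 mod 124
  k=6: 43^6 = 121 * 113 = 33 mod 124
  k=10: 43^10 = 9 * 113 = 25 mod 124
  k=12: 43^12 = 9 * 121 = 97 mod 124
  k=15: 43^15 = 9 * 121 * 113 * 43 = 123 mod 124
  k=20: 43^20 = 81 * 121 = 5 mod 124
  k=30: 43^30 = 81 * 9 * 121 * 113 = 1 mod 124  <- first divisor giving 1
Order = 30

30


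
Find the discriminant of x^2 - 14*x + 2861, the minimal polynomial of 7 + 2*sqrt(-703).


The element 7 + 2*sqrt(-703) has minimal polynomial:
x^2 - 14*x + 2861
Discriminant = (-14)^2 - 4*(2861)
= 196 - 11444
= -11248

-11248


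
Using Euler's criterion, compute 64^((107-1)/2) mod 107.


p = 107 is prime and the exponent is (p-1)/2 = 53, so by Euler's criterion 64^53 = (64/107) = +1 or -1 mod 107.
Compute by square-and-multiply:
  53 = 32 + 16 + 4 + 1 (binary 110101)
  Repeated squaring mod 107: 64^1 = 64, 64^2 = 30, 64^4 = 44, 64^8 = 10, 64^16 = 100, 64^32 = 49
  64^53 = 64^32 * 64^16 * 64^4 * 64^1 = 49 * 100 * 44 * 64 mod 107
    49 * 100 = 4900 = 85 mod 107
    85 * 44 = 3740 = 102 mod 107
    102 * 64 = 6528 = 1 mod 107
  64^53 = 1 mod 107
Result 1: 64 is a quadratic residue mod 107.
64^53 mod 107 = 1

1


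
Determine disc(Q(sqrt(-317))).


For K = Q(sqrt(d)) with d squarefree: disc(K) = d if d = 1 mod 4, and disc(K) = 4d if d = 2 or 3 mod 4.
Here d = -317, and d mod 4 = 3.
d = 3 mod 4, not 1 (O_K = Z[sqrt(d)]), so disc(K) = 4d = 4 * (-317) = -1268

-1268


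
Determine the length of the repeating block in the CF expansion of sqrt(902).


Run the CF algorithm for sqrt(902).
a_0 = floor(sqrt(902)) = 30; set m_0=0, q_0=1.
Recurrence: m' = q*a - m,  q' = (d - m'^2)/q,  a' = floor((a_0 + m')/q').
  step 1: m=30, q=2, a=30
  step 2: m=30, q=1, a=60
a_2 = 2*a_0 = 60, so the period closes here.
sqrt(902) = [30; 30, 60]
Period length = 2

2


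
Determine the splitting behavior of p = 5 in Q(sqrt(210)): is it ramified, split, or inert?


K = Q(sqrt(210)). Since d mod 4 = 2, disc(K) = 840.
Check p | disc: 840 mod 5 = 0.
p divides disc, so p ramifies: (p) = P^2 with e=2, f=1, g=1.
Therefore p is ramified.

ramified


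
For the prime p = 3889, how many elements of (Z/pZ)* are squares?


For prime p, the number of non-zero quadratic residues is (p-1)/2.
= (3889-1)/2
= 1944

1944


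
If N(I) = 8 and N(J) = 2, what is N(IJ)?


N(IJ) = N(I) * N(J)
= 8 * 2
= 16

16


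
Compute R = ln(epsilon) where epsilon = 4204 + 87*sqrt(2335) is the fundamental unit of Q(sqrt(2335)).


epsilon = 4204 + 87*sqrt(2335)
= 8407.9999
R = ln(8407.9999)
= 9.0369

9.0369


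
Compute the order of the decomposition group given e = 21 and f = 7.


|D_P| = e * f
= 21 * 7
= 147

147


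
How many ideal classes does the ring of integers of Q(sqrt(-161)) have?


K = Q(sqrt(-161)). d mod 4 = 3, so D = disc(K) = 4d = -644
h(K) equals the number of primitive reduced positive-definite forms (a, b, c) = a*x^2 + b*x*y + c*y^2 with b^2 - 4ac = D,
where reduced means |b| <= a <= c, with b >= 0 whenever |b| = a or a = c, and primitive means gcd(a, b, c) = 1.
Reduced forces 3a^2 <= |D| = 644, so 1 <= a <= 14; b must have the parity of D, and c = (b^2 - D)/(4a) must be an integer >= a.
Enumerate a = 1..14, b in [-a, a]:
  a=1: (1, 0, 161)  [1]
  a=2: (2, 2, 81)  [1]
  a=3: (3, -2, 54), (3, 2, 54)  [2]
  a=4: none
  a=5: (5, -4, 33), (5, 4, 33)  [2]
  a=6: (6, -2, 27), (6, 2, 27)  [2]
  a=7: (7, 0, 23)  [1]
  a=8: none
  a=9: (9, -2, 18), (9, 2, 18)  [2]
  a=10: (10, -6, 17), (10, 6, 17)  [2]
  a=11: (11, -4, 15), (11, 4, 15)  [2]
  a=12..13: none
  a=14: (14, 14, 15)  [1]
Total reduced forms: 1 + 1 + 2 + 2 + 2 + 1 + 2 + 2 + 2 + 1 = 16
h = 16

16


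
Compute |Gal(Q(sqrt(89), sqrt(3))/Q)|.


The 2 square roots of distinct primes are multiplicatively independent over Q,
so [K:Q] = 2^2 and Gal(K/Q) is isomorphic to (Z/2Z)^2.
|Gal| = 2^2 = 4

4


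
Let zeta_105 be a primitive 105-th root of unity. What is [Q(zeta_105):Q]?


The degree equals Euler's totient phi(105).
105 = 3 * 5 * 7
phi(105) = 48

48


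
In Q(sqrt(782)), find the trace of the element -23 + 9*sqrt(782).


Tr(a + b*sqrt(d)) = (a + b*sqrt(d)) + (a - b*sqrt(d)) = 2a
= 2 * (-23)
= -46

-46


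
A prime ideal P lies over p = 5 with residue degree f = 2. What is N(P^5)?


N(P^a) = p^(a*f)
= 5^(5*2)
= 5^10
= 9765625

9765625


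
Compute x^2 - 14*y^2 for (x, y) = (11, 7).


x^2 - d*y^2
= 11^2 - 14*7^2
= 121 - 686
= -565

-565


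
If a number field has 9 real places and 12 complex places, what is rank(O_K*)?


By Dirichlet's unit theorem:
rank = r1 + r2 - 1
= 9 + 12 - 1
= 20

20


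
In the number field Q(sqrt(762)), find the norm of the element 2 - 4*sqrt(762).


N(a + b*sqrt(d)) = a^2 - d*b^2
= (2)^2 - (762)*(-4)^2
= 4 - 12192
= -12188

-12188


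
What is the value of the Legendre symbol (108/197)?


p = 197 is prime, so compute (108/197) with the reciprocity algorithm (Jacobi-symbol steps: pull out 2s via (2/n), flip via reciprocity, reduce):
  pull out 2: (2/197) = -1  (since 197 mod 8 = 5)
  pull out 2: (2/197) = -1  (since 197 mod 8 = 5)
  reciprocity: (27/197) -> +(197/27)
  reduce: (8/27)
  pull out 2: (2/27) = -1  (since 27 mod 8 = 3)
  pull out 2: (2/27) = -1  (since 27 mod 8 = 3)
  pull out 2: (2/27) = -1  (since 27 mod 8 = 3)
  (1/27) = 1
Product of signs = -1
(108/197) = -1

-1


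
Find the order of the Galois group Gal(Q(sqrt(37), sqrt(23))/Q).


The 2 square roots of distinct primes are multiplicatively independent over Q,
so [K:Q] = 2^2 and Gal(K/Q) is isomorphic to (Z/2Z)^2.
|Gal| = 2^2 = 4

4


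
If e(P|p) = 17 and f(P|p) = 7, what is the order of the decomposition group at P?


|D_P| = e * f
= 17 * 7
= 119

119


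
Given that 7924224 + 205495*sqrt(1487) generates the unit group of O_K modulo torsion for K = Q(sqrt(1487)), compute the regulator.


epsilon = 7924224 + 205495*sqrt(1487)
= 1.5848e+07
R = ln(1.5848e+07)
= 16.5786

16.5786


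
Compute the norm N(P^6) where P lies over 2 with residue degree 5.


N(P^a) = p^(a*f)
= 2^(6*5)
= 2^30
= 1073741824

1073741824


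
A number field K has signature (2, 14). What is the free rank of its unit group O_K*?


By Dirichlet's unit theorem:
rank = r1 + r2 - 1
= 2 + 14 - 1
= 15

15


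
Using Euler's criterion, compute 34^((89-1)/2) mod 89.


p = 89 is prime and the exponent is (p-1)/2 = 44, so by Euler's criterion 34^44 = (34/89) = +1 or -1 mod 89.
Compute by square-and-multiply:
  44 = 32 + 8 + 4 (binary 101100)
  Repeated squaring mod 89: 34^1 = 34, 34^2 = 88, 34^4 = 1, 34^8 = 1, 34^16 = 1, 34^32 = 1
  34^44 = 34^32 * 34^8 * 34^4 = 1 * 1 * 1 mod 89
    1 * 1 = 1 = 1 mod 89
    1 * 1 = 1 = 1 mod 89
  34^44 = 1 mod 89
Result 1: 34 is a quadratic residue mod 89.
34^44 mod 89 = 1

1


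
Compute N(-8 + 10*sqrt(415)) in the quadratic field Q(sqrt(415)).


N(a + b*sqrt(d)) = a^2 - d*b^2
= (-8)^2 - (415)*(10)^2
= 64 - 41500
= -41436

-41436


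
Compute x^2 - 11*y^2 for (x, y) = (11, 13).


x^2 - d*y^2
= 11^2 - 11*13^2
= 121 - 1859
= -1738

-1738


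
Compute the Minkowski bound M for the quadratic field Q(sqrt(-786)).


d = -786, d mod 4 = 2, so disc(K) = 4d = -3144; |disc(K)| = 3144
Imaginary quadratic field, so n = 2, s = r2 = 1, r1 = 0
M = (n!/n^n) * (4/pi)^s * sqrt(|disc(K)|) = (2!/2^2) * (4/pi)^1 * sqrt(3144)
= 0.5 * 1.273240 * 56.071383
= 35.6962

35.6962


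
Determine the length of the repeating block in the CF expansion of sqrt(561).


Run the CF algorithm for sqrt(561).
a_0 = floor(sqrt(561)) = 23; set m_0=0, q_0=1.
Recurrence: m' = q*a - m,  q' = (d - m'^2)/q,  a' = floor((a_0 + m')/q').
  step 1: m=23, q=32, a=1
  step 2: m=9, q=15, a=2
  step 3: m=21, q=8, a=5
  step 4: m=19, q=25, a=1
  step 5: m=6, q=21, a=1
  step 6: m=15, q=16, a=2
  step 7: m=17, q=17, a=2
  step 8: m=17, q=16, a=2
  step 9: m=15, q=21, a=1
  step 10: m=6, q=25, a=1
  step 11: m=19, q=8, a=5
  step 12: m=21, q=15, a=2
  step 13: m=9, q=32, a=1
  step 14: m=23, q=1, a=46
a_14 = 2*a_0 = 46, so the period closes here.
sqrt(561) = [23; 1, 2, 5, 1, 1, 2, 2, 2, 1, 1, 5, 2, 1, 46]
Period length = 14

14


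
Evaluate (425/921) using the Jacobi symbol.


Compute (425/921) via quadratic reciprocity:
  reciprocity: (425/921) -> +(921/425)
  reduce: (71/425)
  reciprocity: (71/425) -> +(425/71)
  reduce: (70/71)
  pull out 2: (2/71) = +1  (since 71 mod 8 = 7)
  reciprocity: (35/71) -> -(71/35)
  reduce: (1/35)
  (1/35) = 1
Product of signs = -1

-1


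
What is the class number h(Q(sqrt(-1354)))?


K = Q(sqrt(-1354)). d mod 4 = 2, so D = disc(K) = 4d = -5416
h(K) equals the number of primitive reduced positive-definite forms (a, b, c) = a*x^2 + b*x*y + c*y^2 with b^2 - 4ac = D,
where reduced means |b| <= a <= c, with b >= 0 whenever |b| = a or a = c, and primitive means gcd(a, b, c) = 1.
Reduced forces 3a^2 <= |D| = 5416, so 1 <= a <= 42; b must have the parity of D, and c = (b^2 - D)/(4a) must be an integer >= a.
Enumerate a = 1..42, b in [-a, a]:
  a=1: (1, 0, 1354)  [1]
  a=2: (2, 0, 677)  [1]
  a=3..4: none
  a=5: (5, -2, 271), (5, 2, 271)  [2]
  a=6: none
  a=7: (7, -4, 194), (7, 4, 194)  [2]
  a=8..9: none
  a=10: (10, -8, 137), (10, 8, 137)  [2]
  a=11..13: none
  a=14: (14, -4, 97), (14, 4, 97)  [2]
  a=15..22: none
  a=23: (23, -14, 61), (23, 14, 61)  [2]
  a=24: none
  a=25: (25, -22, 59), (25, 22, 59)  [2]
  a=26..28: none
  a=29: (29, -6, 47), (29, 6, 47)  [2]
  a=30: none
  a=31: (31, -28, 50), (31, 28, 50)  [2]
  a=32..34: none
  a=35: (35, -32, 46), (35, -18, 41), (35, 18, 41), (35, 32, 46)  [4]
  a=36..42: none
Total reduced forms: 1 + 1 + 2 + 2 + 2 + 2 + 2 + 2 + 2 + 2 + 4 = 22
h = 22

22


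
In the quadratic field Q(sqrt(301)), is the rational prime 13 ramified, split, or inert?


K = Q(sqrt(301)). Since d mod 4 = 1, disc(K) = 301.
Check p | disc: 301 mod 13 = 2.
p does not divide disc. Compute Legendre symbol (d/p):
2^((13-1)/2) mod 13 = -1
(d/p) = -1, so p is inert: (p) stays prime with e=1, f=2, g=1.
Therefore p is inert.

inert


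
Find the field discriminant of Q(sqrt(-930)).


For K = Q(sqrt(d)) with d squarefree: disc(K) = d if d = 1 mod 4, and disc(K) = 4d if d = 2 or 3 mod 4.
Here d = -930, and d mod 4 = 2.
d = 2 mod 4, not 1 (O_K = Z[sqrt(d)]), so disc(K) = 4d = 4 * (-930) = -3720

-3720


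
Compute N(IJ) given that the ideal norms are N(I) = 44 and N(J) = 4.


N(IJ) = N(I) * N(J)
= 44 * 4
= 176

176


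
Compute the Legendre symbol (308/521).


p = 521 is prime, so compute (308/521) with the reciprocity algorithm (Jacobi-symbol steps: pull out 2s via (2/n), flip via reciprocity, reduce):
  pull out 2: (2/521) = +1  (since 521 mod 8 = 1)
  pull out 2: (2/521) = +1  (since 521 mod 8 = 1)
  reciprocity: (77/521) -> +(521/77)
  reduce: (59/77)
  reciprocity: (59/77) -> +(77/59)
  reduce: (18/59)
  pull out 2: (2/59) = -1  (since 59 mod 8 = 3)
  reciprocity: (9/59) -> +(59/9)
  reduce: (5/9)
  reciprocity: (5/9) -> +(9/5)
  reduce: (4/5)
  pull out 2: (2/5) = -1  (since 5 mod 8 = 5)
  pull out 2: (2/5) = -1  (since 5 mod 8 = 5)
  (1/5) = 1
Product of signs = -1
(308/521) = -1

-1


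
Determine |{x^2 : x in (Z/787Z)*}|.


For prime p, the number of non-zero quadratic residues is (p-1)/2.
= (787-1)/2
= 393

393


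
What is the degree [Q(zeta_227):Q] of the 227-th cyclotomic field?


The degree equals Euler's totient phi(227).
227 = 227
phi(227) = 226

226


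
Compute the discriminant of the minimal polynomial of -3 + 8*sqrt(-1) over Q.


The element -3 + 8*sqrt(-1) has minimal polynomial:
x^2 + 6*x + 73
Discriminant = (6)^2 - 4*(73)
= 36 - 292
= -256

-256


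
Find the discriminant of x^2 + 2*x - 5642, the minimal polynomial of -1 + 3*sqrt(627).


The element -1 + 3*sqrt(627) has minimal polynomial:
x^2 + 2*x - 5642
Discriminant = (2)^2 - 4*(-5642)
= 4 + 22568
= 22572

22572


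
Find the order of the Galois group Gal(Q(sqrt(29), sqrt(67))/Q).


The 2 square roots of distinct primes are multiplicatively independent over Q,
so [K:Q] = 2^2 and Gal(K/Q) is isomorphic to (Z/2Z)^2.
|Gal| = 2^2 = 4

4


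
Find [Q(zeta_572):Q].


The degree equals Euler's totient phi(572).
572 = 2^2 * 11 * 13
phi(572) = 240

240


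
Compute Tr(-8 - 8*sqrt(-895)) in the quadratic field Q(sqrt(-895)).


Tr(a + b*sqrt(d)) = (a + b*sqrt(d)) + (a - b*sqrt(d)) = 2a
= 2 * (-8)
= -16

-16


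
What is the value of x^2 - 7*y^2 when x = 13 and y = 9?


x^2 - d*y^2
= 13^2 - 7*9^2
= 169 - 567
= -398

-398


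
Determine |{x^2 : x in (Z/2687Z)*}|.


For prime p, the number of non-zero quadratic residues is (p-1)/2.
= (2687-1)/2
= 1343

1343


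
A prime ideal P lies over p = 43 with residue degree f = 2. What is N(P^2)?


N(P^a) = p^(a*f)
= 43^(2*2)
= 43^4
= 3418801

3418801


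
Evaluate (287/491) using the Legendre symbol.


p = 491 is prime, so compute (287/491) with the reciprocity algorithm (Jacobi-symbol steps: pull out 2s via (2/n), flip via reciprocity, reduce):
  reciprocity: (287/491) -> -(491/287)
  reduce: (204/287)
  pull out 2: (2/287) = +1  (since 287 mod 8 = 7)
  pull out 2: (2/287) = +1  (since 287 mod 8 = 7)
  reciprocity: (51/287) -> -(287/51)
  reduce: (32/51)
  pull out 2: (2/51) = -1  (since 51 mod 8 = 3)
  pull out 2: (2/51) = -1  (since 51 mod 8 = 3)
  pull out 2: (2/51) = -1  (since 51 mod 8 = 3)
  pull out 2: (2/51) = -1  (since 51 mod 8 = 3)
  pull out 2: (2/51) = -1  (since 51 mod 8 = 3)
  (1/51) = 1
Product of signs = -1
(287/491) = -1

-1
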